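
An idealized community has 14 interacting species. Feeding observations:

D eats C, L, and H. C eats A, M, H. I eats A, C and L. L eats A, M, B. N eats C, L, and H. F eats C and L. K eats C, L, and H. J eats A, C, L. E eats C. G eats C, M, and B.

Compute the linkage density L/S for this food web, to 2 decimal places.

L/S = 1.93

There are L = 27 links among S = 14 species.
L/S = 27/14 = 1.9286 ≈ 1.93.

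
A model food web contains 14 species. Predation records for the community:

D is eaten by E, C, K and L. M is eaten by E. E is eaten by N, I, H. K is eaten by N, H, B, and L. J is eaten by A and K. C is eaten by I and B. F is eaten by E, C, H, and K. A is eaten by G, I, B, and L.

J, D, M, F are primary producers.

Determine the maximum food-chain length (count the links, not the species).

2 links

One longest chain: D → E → N.
It has 3 species and 2 links.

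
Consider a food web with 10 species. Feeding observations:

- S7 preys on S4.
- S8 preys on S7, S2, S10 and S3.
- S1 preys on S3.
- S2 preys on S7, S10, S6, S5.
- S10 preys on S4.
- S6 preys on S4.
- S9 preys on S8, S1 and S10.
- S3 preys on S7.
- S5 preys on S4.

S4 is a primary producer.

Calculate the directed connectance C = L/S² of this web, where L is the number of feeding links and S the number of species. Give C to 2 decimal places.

The web has S = 10 species and L = 17 feeding links.
C = L / S² = 17 / 100 = 0.1700 ≈ 0.17.

C = 0.17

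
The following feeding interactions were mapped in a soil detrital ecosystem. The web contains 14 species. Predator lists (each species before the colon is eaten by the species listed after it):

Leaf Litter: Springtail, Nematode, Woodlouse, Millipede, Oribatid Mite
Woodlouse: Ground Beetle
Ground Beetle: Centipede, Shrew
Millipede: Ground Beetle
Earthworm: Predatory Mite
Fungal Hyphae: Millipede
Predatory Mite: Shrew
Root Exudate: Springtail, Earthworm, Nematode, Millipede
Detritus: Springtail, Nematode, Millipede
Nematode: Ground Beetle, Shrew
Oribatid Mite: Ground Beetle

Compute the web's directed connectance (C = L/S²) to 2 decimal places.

The web has S = 14 species and L = 22 feeding links.
C = L / S² = 22 / 196 = 0.1122 ≈ 0.11.

C = 0.11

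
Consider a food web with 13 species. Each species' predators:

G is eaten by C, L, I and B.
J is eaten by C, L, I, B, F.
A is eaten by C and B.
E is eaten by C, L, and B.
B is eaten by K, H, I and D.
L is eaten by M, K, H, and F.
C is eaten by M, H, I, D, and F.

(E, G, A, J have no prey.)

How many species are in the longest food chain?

One longest chain: E → C → D.
It has 3 species and 2 links.

3 species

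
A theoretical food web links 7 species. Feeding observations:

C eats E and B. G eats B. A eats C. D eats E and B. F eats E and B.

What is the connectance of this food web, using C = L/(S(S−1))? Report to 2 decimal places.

C = 0.19

The web has S = 7 species and L = 8 feeding links.
C = L / (S(S−1)) = 8 / 42 = 0.1905 ≈ 0.19.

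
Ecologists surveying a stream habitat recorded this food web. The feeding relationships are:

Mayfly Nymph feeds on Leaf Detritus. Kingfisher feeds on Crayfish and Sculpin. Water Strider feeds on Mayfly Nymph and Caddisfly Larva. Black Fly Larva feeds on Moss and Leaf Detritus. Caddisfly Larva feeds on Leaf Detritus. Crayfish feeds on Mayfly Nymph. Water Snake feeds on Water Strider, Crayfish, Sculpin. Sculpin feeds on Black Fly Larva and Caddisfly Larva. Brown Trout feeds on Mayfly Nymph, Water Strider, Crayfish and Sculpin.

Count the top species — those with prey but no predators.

Top species (has prey, but nothing eats it): Brown Trout, Water Snake, Kingfisher.
Count: 3.

3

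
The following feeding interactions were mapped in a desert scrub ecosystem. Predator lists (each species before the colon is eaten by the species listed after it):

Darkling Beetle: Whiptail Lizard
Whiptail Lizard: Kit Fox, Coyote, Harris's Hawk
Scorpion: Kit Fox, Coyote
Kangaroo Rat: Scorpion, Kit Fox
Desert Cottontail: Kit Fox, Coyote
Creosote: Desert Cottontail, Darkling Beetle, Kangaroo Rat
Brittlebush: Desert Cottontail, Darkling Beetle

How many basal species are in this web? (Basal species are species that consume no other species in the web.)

Basal species (no prey listed): Brittlebush, Creosote.
Count: 2.

2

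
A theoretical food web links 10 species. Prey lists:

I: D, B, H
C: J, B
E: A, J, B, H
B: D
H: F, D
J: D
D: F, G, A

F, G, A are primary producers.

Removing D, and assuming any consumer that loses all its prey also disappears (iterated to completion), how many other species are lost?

3

Remove D.
Round 1: J (all prey gone), B (all prey gone) → extinct.
Round 2: C (all prey gone) → extinct.
No further losses. Total secondary extinctions: 3.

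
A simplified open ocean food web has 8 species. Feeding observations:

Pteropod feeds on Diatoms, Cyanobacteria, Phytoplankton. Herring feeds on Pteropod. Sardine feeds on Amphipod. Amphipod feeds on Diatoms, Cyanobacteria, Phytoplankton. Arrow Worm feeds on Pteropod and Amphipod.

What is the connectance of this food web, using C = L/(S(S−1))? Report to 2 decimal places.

The web has S = 8 species and L = 10 feeding links.
C = L / (S(S−1)) = 10 / 56 = 0.1786 ≈ 0.18.

C = 0.18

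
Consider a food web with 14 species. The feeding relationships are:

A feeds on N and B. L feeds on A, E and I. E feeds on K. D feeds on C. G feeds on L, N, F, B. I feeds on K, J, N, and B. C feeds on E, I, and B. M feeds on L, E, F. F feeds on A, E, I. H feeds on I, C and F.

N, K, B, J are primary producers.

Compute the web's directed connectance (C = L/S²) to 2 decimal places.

C = 0.14

The web has S = 14 species and L = 27 feeding links.
C = L / S² = 27 / 196 = 0.1378 ≈ 0.14.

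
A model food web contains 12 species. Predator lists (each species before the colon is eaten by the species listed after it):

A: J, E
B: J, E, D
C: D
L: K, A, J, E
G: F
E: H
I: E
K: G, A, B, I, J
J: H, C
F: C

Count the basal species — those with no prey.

1

Basal species (no prey listed): L.
Count: 1.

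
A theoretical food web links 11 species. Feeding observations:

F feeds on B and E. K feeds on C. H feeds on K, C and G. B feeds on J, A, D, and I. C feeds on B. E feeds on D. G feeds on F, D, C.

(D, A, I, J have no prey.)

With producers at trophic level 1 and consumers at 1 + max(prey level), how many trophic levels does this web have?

Producers (level 1): D, A, I, J.
D → B → C → G → H gives H level 5.
No species has a prey at level 5, so no species reaches level 6.

5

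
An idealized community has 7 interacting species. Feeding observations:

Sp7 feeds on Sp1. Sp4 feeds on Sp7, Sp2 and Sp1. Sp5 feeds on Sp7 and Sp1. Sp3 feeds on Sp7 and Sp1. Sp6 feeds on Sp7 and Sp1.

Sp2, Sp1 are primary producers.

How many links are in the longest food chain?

One longest chain: Sp1 → Sp7 → Sp5.
It has 3 species and 2 links.

2 links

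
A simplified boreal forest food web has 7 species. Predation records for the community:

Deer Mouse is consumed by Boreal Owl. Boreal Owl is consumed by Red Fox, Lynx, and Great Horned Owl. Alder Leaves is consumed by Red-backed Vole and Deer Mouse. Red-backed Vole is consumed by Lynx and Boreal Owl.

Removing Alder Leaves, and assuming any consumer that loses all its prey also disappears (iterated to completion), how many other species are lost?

6

Remove Alder Leaves.
Round 1: Deer Mouse (all prey gone), Red-backed Vole (all prey gone) → extinct.
Round 2: Boreal Owl (all prey gone) → extinct.
Round 3: Lynx (all prey gone), Red Fox (all prey gone), Great Horned Owl (all prey gone) → extinct.
No further losses. Total secondary extinctions: 6.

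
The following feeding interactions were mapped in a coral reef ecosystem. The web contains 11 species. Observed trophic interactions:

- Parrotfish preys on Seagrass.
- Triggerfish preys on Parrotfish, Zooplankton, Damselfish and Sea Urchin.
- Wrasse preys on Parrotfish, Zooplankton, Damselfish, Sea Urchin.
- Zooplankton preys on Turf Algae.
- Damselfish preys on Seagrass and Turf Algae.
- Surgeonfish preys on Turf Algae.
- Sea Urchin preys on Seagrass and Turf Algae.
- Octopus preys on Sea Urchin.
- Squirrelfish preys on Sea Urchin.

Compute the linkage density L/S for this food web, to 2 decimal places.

L/S = 1.55

There are L = 17 links among S = 11 species.
L/S = 17/11 = 1.5455 ≈ 1.55.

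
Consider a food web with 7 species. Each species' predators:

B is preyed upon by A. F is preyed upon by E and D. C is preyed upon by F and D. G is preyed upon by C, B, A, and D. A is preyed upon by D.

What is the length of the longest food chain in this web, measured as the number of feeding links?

3 links

One longest chain: G → C → F → D.
It has 4 species and 3 links.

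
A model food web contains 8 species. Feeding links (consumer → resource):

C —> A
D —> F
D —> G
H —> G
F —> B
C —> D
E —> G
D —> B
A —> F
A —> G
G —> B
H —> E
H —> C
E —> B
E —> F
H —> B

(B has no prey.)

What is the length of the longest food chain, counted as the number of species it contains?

5 species

One longest chain: B → F → A → C → H.
It has 5 species and 4 links.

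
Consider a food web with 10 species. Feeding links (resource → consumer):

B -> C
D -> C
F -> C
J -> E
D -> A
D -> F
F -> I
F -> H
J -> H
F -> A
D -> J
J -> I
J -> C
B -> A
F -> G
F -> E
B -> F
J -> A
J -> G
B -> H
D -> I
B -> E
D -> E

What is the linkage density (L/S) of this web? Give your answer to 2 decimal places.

There are L = 23 links among S = 10 species.
L/S = 23/10 = 2.3000 ≈ 2.30.

L/S = 2.30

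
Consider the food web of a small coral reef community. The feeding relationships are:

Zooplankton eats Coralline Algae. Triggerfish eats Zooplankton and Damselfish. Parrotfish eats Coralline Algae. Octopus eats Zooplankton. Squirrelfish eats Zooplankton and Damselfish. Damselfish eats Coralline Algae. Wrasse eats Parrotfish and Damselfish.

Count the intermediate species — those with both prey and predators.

Intermediate species (has both prey and predators): Parrotfish, Zooplankton, Damselfish.
Count: 3.

3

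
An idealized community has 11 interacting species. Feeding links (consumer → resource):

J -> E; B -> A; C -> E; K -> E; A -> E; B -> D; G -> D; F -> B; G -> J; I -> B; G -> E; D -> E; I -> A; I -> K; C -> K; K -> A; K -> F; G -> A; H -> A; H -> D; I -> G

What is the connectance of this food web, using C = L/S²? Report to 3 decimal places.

C = 0.174

The web has S = 11 species and L = 21 feeding links.
C = L / S² = 21 / 121 = 0.1736 ≈ 0.174.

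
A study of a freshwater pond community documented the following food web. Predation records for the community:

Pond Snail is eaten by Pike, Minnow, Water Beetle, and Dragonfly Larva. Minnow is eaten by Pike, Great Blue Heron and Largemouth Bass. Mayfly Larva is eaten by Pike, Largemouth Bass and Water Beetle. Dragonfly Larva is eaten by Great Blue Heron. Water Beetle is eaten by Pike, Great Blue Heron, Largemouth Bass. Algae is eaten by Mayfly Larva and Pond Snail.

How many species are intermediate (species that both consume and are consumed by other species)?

Intermediate species (has both prey and predators): Pond Snail, Mayfly Larva, Minnow, Dragonfly Larva, Water Beetle.
Count: 5.

5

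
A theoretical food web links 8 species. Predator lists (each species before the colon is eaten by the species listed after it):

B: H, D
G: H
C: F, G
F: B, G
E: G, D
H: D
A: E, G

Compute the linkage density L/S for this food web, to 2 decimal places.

L/S = 1.50

There are L = 12 links among S = 8 species.
L/S = 12/8 = 1.5000 ≈ 1.50.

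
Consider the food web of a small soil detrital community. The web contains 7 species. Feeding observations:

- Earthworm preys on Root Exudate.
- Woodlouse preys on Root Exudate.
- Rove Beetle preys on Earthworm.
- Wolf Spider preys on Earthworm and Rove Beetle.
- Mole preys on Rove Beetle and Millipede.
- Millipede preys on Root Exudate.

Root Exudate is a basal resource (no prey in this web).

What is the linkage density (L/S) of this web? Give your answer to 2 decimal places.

There are L = 8 links among S = 7 species.
L/S = 8/7 = 1.1429 ≈ 1.14.

L/S = 1.14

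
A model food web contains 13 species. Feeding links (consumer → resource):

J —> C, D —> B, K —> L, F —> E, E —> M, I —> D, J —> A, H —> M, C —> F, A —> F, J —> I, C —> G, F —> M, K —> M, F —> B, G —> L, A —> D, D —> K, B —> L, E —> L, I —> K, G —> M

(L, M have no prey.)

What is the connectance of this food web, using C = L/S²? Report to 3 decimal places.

The web has S = 13 species and L = 22 feeding links.
C = L / S² = 22 / 169 = 0.1302 ≈ 0.130.

C = 0.130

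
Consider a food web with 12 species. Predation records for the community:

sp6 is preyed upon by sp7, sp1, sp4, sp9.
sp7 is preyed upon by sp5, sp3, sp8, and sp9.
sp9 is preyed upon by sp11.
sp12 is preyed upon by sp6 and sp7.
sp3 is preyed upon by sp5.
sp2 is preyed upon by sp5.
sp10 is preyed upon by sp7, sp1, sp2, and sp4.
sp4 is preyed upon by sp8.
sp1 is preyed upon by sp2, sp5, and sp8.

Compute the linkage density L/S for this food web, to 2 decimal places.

There are L = 21 links among S = 12 species.
L/S = 21/12 = 1.7500 ≈ 1.75.

L/S = 1.75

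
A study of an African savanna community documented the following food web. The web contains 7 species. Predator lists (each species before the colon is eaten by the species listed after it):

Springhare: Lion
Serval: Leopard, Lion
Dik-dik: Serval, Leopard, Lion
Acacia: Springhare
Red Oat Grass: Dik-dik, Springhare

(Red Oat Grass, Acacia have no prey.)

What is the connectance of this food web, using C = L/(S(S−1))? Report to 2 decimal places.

The web has S = 7 species and L = 9 feeding links.
C = L / (S(S−1)) = 9 / 42 = 0.2143 ≈ 0.21.

C = 0.21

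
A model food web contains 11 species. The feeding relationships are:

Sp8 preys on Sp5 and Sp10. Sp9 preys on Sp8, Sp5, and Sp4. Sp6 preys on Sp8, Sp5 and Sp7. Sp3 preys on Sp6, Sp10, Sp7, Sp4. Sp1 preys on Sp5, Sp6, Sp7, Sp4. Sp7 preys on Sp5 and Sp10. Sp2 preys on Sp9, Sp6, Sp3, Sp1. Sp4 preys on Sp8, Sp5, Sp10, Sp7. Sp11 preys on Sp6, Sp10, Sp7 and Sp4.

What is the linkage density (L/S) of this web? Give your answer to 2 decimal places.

There are L = 30 links among S = 11 species.
L/S = 30/11 = 2.7273 ≈ 2.73.

L/S = 2.73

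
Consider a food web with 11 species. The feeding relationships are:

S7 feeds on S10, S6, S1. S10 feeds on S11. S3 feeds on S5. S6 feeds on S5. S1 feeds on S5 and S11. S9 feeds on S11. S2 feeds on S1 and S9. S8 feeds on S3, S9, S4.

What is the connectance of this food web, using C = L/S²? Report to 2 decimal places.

C = 0.12

The web has S = 11 species and L = 14 feeding links.
C = L / S² = 14 / 121 = 0.1157 ≈ 0.12.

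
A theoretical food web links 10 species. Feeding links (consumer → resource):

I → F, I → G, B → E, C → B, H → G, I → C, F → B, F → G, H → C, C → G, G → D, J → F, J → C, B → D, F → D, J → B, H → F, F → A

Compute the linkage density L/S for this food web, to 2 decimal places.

There are L = 18 links among S = 10 species.
L/S = 18/10 = 1.8000 ≈ 1.80.

L/S = 1.80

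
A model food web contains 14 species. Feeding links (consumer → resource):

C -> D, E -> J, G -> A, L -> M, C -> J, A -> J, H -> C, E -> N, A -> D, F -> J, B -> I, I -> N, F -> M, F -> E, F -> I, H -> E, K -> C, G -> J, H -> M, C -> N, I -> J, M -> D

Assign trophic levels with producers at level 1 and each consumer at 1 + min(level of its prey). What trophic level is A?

D is a producer → level 1.
A eats D → level 2.

Trophic level 2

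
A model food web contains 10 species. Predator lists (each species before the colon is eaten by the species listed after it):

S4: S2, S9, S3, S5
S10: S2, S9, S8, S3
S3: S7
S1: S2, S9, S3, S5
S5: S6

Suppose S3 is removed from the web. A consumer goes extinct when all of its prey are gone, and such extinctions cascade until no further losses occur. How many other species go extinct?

1

Remove S3.
Round 1: S7 (all prey gone) → extinct.
No further losses. Total secondary extinctions: 1.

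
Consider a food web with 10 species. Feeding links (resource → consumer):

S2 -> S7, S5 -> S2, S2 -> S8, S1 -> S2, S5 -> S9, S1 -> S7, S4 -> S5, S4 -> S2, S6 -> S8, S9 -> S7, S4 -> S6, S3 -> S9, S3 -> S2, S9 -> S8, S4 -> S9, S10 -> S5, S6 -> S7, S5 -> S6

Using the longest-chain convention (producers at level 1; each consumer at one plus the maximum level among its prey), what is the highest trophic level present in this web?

Producers (level 1): S3, S10, S4, S1.
S10 → S5 → S2 → S8 gives S8 level 4.
No species has a prey at level 4, so no species reaches level 5.

4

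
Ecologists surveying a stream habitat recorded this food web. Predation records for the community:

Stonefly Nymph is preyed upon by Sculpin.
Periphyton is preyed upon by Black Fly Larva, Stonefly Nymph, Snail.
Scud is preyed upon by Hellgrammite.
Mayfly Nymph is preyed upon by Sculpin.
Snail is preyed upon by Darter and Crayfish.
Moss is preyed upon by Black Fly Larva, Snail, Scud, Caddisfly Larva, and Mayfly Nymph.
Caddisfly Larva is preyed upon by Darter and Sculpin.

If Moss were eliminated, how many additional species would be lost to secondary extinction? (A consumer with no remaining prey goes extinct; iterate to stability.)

Remove Moss.
Round 1: Mayfly Nymph (all prey gone), Caddisfly Larva (all prey gone), Scud (all prey gone) → extinct.
Round 2: Hellgrammite (all prey gone) → extinct.
No further losses. Total secondary extinctions: 4.

4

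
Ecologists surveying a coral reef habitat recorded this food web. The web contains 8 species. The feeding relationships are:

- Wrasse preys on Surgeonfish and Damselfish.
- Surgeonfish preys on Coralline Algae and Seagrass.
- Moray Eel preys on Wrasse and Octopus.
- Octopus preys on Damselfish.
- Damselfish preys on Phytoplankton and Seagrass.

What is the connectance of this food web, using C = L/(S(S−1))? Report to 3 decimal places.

The web has S = 8 species and L = 9 feeding links.
C = L / (S(S−1)) = 9 / 56 = 0.1607 ≈ 0.161.

C = 0.161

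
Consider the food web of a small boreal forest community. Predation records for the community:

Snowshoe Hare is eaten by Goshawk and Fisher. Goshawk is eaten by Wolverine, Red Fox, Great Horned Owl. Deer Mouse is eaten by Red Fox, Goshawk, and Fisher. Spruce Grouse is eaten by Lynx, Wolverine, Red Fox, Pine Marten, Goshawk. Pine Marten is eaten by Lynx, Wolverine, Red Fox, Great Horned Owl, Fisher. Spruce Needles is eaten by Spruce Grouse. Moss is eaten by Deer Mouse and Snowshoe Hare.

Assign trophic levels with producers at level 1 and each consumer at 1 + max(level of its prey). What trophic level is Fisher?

Trophic level 4

Spruce Needles is a producer → level 1.
Spruce Grouse eats Spruce Needles → level 2.
Pine Marten eats Spruce Grouse → level 3.
Fisher eats Pine Marten (level 3); other prey at levels: Deer Mouse 2, Snowshoe Hare 2 → level 4.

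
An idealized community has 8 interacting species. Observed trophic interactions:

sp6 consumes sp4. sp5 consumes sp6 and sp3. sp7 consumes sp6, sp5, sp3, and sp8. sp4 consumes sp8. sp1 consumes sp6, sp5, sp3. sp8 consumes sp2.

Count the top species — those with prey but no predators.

2

Top species (has prey, but nothing eats it): sp7, sp1.
Count: 2.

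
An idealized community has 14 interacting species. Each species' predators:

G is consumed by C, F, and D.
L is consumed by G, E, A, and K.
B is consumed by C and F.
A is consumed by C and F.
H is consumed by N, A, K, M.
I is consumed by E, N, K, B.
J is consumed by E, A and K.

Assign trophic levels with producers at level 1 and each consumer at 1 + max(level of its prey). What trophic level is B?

I is a producer → level 1.
B eats I → level 2.

Trophic level 2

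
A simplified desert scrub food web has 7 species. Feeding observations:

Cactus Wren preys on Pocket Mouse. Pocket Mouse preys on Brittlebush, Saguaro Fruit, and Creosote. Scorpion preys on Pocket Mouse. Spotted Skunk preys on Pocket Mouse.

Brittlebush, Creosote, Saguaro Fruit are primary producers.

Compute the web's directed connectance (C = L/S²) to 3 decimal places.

C = 0.122

The web has S = 7 species and L = 6 feeding links.
C = L / S² = 6 / 49 = 0.1224 ≈ 0.122.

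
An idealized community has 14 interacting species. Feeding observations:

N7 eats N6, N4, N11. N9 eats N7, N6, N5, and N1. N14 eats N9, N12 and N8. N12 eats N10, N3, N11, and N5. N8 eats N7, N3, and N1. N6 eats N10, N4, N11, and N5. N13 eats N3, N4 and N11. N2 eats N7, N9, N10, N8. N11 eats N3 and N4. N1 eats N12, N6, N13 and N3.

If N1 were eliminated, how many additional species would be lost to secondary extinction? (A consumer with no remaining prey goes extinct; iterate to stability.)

Remove N1.
Every predator of it retains at least one other prey: N9 still has N5, N6, N7; N8 still has N3, N7.
No consumer loses all prey, so no secondary extinctions occur.

0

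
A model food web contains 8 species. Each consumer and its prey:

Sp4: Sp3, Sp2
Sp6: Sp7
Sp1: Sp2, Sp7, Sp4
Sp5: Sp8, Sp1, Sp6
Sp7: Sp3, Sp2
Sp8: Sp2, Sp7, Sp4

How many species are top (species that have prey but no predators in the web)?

Top species (has prey, but nothing eats it): Sp5.
Count: 1.

1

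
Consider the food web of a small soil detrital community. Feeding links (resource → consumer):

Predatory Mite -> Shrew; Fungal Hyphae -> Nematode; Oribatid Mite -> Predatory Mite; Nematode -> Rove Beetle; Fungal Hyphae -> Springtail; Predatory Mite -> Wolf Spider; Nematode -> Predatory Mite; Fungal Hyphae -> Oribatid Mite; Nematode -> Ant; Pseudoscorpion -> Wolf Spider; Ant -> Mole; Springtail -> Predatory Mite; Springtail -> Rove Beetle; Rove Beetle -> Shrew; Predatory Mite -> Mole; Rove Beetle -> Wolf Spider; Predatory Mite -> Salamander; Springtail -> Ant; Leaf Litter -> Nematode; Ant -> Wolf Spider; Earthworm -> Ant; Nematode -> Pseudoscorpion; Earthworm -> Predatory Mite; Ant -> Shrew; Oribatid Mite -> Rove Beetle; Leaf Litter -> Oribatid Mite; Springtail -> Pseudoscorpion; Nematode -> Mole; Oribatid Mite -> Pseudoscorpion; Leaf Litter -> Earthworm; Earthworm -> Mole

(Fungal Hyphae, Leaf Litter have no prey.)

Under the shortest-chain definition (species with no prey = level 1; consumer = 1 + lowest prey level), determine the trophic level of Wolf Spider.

Trophic level 4

Fungal Hyphae has no prey (basal) → level 1.
Springtail eats Fungal Hyphae → level 2.
Ant eats Springtail → level 3.
Wolf Spider eats Ant → level 4.
No prey of Wolf Spider is below level 3, so 4 is the minimum.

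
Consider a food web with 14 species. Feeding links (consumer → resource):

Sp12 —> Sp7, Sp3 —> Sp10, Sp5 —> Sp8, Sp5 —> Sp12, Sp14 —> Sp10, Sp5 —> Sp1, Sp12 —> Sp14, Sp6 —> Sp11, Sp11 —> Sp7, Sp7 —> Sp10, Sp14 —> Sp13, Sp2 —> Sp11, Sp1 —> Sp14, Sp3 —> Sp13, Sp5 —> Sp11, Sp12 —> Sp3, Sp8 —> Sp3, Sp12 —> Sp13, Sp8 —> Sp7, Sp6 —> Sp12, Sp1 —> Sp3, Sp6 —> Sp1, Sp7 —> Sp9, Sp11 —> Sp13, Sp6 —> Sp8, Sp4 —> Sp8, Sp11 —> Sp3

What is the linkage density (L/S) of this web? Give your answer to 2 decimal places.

There are L = 27 links among S = 14 species.
L/S = 27/14 = 1.9286 ≈ 1.93.

L/S = 1.93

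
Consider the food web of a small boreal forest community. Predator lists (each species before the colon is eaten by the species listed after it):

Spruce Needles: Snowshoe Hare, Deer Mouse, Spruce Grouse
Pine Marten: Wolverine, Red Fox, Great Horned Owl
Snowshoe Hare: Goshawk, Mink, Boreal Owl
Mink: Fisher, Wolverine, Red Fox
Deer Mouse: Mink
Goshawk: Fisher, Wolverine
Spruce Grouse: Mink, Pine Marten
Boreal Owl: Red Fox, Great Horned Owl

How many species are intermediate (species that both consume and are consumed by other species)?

7

Intermediate species (has both prey and predators): Snowshoe Hare, Deer Mouse, Spruce Grouse, Goshawk, Mink, Pine Marten, Boreal Owl.
Count: 7.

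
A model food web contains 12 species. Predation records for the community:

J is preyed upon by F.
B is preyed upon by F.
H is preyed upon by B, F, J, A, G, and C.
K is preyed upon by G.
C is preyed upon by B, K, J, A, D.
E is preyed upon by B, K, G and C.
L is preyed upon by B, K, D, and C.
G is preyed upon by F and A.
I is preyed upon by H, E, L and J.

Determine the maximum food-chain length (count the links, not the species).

5 links

One longest chain: I → E → C → K → G → A.
It has 6 species and 5 links.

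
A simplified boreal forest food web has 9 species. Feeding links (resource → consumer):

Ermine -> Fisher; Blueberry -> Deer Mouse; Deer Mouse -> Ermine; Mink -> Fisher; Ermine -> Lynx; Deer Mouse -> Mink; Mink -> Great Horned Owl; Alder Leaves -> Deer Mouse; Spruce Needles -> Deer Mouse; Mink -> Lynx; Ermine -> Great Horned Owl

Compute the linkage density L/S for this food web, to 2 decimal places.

L/S = 1.22

There are L = 11 links among S = 9 species.
L/S = 11/9 = 1.2222 ≈ 1.22.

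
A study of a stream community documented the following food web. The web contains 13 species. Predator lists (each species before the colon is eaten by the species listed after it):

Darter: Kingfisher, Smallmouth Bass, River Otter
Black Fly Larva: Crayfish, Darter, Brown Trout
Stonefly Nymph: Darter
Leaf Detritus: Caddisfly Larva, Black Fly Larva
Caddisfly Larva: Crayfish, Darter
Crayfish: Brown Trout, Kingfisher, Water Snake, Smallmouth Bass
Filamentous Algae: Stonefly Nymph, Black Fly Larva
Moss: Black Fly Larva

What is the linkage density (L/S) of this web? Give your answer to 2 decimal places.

L/S = 1.38

There are L = 18 links among S = 13 species.
L/S = 18/13 = 1.3846 ≈ 1.38.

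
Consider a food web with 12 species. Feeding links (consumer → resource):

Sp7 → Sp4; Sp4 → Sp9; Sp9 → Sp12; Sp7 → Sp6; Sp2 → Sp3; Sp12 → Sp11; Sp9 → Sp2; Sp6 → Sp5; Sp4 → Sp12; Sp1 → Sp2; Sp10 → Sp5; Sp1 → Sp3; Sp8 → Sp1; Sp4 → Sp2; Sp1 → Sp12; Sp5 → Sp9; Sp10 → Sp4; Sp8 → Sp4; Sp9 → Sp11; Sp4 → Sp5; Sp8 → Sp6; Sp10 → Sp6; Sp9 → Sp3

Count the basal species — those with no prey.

Basal species (no prey listed): Sp3, Sp11.
Count: 2.

2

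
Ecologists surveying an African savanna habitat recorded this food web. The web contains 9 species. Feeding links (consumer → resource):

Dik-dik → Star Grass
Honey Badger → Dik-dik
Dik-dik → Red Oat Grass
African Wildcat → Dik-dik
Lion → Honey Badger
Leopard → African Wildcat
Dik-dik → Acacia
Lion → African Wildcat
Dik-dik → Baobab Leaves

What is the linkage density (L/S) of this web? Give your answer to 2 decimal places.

L/S = 1.00

There are L = 9 links among S = 9 species.
L/S = 9/9 = 1.0000 ≈ 1.00.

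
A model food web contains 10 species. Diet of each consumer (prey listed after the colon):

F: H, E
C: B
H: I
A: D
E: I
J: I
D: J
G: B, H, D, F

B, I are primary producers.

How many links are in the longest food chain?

3 links

One longest chain: I → J → D → A.
It has 4 species and 3 links.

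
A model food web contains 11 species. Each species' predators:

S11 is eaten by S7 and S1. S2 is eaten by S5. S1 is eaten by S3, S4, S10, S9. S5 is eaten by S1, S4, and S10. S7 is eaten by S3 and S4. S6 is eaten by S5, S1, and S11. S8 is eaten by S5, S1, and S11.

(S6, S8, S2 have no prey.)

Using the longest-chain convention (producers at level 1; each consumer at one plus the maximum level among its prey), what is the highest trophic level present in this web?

Producers (level 1): S6, S8, S2.
S6 → S5 → S1 → S10 gives S10 level 4.
No species has a prey at level 4, so no species reaches level 5.

4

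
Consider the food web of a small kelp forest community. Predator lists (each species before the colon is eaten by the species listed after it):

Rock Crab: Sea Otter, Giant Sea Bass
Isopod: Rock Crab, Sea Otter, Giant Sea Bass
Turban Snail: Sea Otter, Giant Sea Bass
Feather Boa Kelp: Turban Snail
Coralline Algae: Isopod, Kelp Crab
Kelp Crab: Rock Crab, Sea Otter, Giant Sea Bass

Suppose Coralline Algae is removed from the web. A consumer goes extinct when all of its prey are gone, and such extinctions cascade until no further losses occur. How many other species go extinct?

Remove Coralline Algae.
Round 1: Isopod (all prey gone), Kelp Crab (all prey gone) → extinct.
Round 2: Rock Crab (all prey gone) → extinct.
No further losses. Total secondary extinctions: 3.

3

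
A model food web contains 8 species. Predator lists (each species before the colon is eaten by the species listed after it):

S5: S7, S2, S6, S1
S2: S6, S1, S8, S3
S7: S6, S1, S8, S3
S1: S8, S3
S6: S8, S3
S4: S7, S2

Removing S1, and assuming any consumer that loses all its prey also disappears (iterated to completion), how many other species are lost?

Remove S1.
Every predator of it retains at least one other prey: S8 still has S7, S2, S6; S3 still has S7, S2, S6.
No consumer loses all prey, so no secondary extinctions occur.

0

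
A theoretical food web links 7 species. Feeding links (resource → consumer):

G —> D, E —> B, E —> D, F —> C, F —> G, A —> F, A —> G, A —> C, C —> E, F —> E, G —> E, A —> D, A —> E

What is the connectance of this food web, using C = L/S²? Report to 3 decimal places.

The web has S = 7 species and L = 13 feeding links.
C = L / S² = 13 / 49 = 0.2653 ≈ 0.265.

C = 0.265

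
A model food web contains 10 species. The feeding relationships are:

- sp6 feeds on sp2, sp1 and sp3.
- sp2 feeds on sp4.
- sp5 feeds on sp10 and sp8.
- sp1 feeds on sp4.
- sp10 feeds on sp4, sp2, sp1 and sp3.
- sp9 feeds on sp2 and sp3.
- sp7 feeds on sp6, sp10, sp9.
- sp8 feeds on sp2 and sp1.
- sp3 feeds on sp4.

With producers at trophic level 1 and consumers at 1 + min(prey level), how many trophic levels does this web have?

3

Producers (level 1): sp4.
Following each consumer down to its lowest-level prey: sp4 → sp1 → sp8 (levels 1 through 3).
All prey of sp8 (sp1 2, sp2 2) are at level 2 or above, so sp8 is at level 1 + 2 = 3.
Every consumer has at least one prey at level 2 or below, so none exceeds level 3.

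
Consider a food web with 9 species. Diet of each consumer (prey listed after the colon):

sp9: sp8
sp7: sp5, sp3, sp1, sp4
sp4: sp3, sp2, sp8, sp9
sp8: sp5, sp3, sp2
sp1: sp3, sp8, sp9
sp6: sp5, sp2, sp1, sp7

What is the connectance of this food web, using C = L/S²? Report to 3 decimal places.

C = 0.235

The web has S = 9 species and L = 19 feeding links.
C = L / S² = 19 / 81 = 0.2346 ≈ 0.235.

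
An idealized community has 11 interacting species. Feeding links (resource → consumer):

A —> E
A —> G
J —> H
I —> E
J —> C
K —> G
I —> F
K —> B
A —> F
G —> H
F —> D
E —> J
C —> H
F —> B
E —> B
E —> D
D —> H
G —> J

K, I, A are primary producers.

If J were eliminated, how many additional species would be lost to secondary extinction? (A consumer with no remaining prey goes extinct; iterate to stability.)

Remove J.
Round 1: C (all prey gone) → extinct.
No further losses. Total secondary extinctions: 1.

1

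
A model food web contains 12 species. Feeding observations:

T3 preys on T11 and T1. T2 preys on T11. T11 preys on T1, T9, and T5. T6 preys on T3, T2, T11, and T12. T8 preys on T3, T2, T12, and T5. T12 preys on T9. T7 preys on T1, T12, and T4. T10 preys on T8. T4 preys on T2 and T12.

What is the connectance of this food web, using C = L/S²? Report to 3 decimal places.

The web has S = 12 species and L = 21 feeding links.
C = L / S² = 21 / 144 = 0.1458 ≈ 0.146.

C = 0.146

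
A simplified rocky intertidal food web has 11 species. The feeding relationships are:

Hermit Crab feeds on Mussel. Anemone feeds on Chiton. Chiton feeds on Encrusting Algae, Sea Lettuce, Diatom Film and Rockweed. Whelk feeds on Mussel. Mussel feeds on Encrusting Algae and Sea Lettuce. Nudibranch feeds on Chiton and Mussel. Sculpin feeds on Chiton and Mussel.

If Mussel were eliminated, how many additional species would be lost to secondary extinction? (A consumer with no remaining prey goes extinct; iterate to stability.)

2

Remove Mussel.
Round 1: Hermit Crab (all prey gone), Whelk (all prey gone) → extinct.
No further losses. Total secondary extinctions: 2.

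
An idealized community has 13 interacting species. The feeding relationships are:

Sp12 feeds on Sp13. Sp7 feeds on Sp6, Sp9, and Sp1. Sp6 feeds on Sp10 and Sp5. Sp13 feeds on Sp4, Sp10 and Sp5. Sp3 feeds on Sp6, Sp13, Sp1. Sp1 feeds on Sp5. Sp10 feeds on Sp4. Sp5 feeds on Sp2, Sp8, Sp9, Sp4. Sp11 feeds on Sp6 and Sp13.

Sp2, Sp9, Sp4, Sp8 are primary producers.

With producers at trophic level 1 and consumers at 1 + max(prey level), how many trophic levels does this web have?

4

Producers (level 1): Sp2, Sp9, Sp4, Sp8.
Sp2 → Sp5 → Sp1 → Sp7 gives Sp7 level 4.
No species has a prey at level 4, so no species reaches level 5.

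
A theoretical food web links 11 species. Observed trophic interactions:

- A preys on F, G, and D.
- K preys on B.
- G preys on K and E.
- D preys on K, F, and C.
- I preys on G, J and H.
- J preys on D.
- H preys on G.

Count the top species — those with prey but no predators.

Top species (has prey, but nothing eats it): A, I.
Count: 2.

2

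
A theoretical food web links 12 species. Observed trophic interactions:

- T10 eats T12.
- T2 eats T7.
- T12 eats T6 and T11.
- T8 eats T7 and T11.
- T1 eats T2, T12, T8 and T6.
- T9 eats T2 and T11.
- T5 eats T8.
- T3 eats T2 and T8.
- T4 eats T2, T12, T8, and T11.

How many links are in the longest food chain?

One longest chain: T7 → T8 → T5.
It has 3 species and 2 links.

2 links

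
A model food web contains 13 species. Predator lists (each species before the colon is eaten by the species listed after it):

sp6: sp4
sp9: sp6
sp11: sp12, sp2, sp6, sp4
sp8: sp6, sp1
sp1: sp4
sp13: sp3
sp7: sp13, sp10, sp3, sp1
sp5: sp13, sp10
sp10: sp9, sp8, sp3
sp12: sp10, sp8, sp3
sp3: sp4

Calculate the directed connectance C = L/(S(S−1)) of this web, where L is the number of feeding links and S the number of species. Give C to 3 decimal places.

C = 0.147

The web has S = 13 species and L = 23 feeding links.
C = L / (S(S−1)) = 23 / 156 = 0.1474 ≈ 0.147.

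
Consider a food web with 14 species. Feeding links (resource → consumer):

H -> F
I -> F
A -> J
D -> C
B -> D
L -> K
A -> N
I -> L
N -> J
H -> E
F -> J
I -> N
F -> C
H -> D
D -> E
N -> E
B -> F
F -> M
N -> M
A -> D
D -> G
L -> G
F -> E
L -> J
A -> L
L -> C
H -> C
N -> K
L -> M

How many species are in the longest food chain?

One longest chain: A → L → M.
It has 3 species and 2 links.

3 species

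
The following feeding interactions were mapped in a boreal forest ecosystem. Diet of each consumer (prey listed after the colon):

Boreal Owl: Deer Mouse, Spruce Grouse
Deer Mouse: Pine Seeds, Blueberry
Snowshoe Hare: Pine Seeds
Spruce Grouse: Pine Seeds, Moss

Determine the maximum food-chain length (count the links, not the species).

One longest chain: Pine Seeds → Deer Mouse → Boreal Owl.
It has 3 species and 2 links.

2 links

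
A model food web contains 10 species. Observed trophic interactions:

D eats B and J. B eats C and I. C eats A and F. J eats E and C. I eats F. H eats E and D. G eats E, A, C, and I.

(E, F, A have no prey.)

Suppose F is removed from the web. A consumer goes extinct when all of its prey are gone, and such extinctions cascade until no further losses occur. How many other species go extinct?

Remove F.
Round 1: I (all prey gone) → extinct.
No further losses. Total secondary extinctions: 1.

1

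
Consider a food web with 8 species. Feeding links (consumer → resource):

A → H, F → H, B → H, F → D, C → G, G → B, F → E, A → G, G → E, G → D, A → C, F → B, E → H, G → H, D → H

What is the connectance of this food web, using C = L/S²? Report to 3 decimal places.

C = 0.234

The web has S = 8 species and L = 15 feeding links.
C = L / S² = 15 / 64 = 0.2344 ≈ 0.234.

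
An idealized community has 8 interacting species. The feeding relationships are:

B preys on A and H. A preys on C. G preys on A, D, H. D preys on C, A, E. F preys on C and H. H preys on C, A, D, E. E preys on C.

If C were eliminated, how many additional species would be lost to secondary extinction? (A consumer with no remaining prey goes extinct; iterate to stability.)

7

Remove C.
Round 1: A (all prey gone), E (all prey gone) → extinct.
Round 2: D (all prey gone) → extinct.
Round 3: H (all prey gone) → extinct.
Round 4: B (all prey gone), G (all prey gone), F (all prey gone) → extinct.
No further losses. Total secondary extinctions: 7.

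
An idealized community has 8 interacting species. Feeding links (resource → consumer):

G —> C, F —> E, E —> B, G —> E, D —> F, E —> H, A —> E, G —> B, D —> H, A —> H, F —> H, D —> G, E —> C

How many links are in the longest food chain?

3 links

One longest chain: D → F → E → B.
It has 4 species and 3 links.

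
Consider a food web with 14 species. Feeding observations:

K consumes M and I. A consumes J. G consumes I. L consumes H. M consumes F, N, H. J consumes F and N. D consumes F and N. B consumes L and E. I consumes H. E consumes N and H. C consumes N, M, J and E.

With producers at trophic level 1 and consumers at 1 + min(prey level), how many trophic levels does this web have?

Producers (level 1): H, F, N.
Following each consumer down to its lowest-level prey: H → I → G (levels 1 through 3).
All prey of G (I 2) are at level 2 or above, so G is at level 1 + 2 = 3.
Every consumer has at least one prey at level 2 or below, so none exceeds level 3.

3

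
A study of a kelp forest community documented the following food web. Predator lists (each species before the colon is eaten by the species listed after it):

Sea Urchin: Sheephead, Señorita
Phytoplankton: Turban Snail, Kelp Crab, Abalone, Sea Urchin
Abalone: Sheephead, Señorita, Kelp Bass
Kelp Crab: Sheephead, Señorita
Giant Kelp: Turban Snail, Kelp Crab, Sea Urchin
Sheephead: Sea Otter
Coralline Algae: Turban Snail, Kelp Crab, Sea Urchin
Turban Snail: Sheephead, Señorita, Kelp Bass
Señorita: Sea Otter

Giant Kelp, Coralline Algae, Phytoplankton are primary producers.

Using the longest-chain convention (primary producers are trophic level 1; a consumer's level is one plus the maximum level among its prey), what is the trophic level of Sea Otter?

Trophic level 4

Giant Kelp is a producer → level 1.
Turban Snail eats Giant Kelp (level 1); other prey at levels: Coralline Algae 1, Phytoplankton 1 → level 2.
Señorita eats Turban Snail (level 2); other prey at levels: Kelp Crab 2, Abalone 2, Sea Urchin 2 → level 3.
Sea Otter eats Señorita (level 3); other prey at levels: Sheephead 3 → level 4.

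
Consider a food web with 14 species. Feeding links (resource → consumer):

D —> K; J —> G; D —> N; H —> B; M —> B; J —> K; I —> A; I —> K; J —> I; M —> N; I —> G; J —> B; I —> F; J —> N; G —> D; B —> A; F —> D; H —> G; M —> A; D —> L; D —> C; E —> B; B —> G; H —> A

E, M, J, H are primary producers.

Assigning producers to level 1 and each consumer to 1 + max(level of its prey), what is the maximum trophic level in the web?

Producers (level 1): E, M, J, H.
E → B → G → D → C gives C level 5.
No species has a prey at level 5, so no species reaches level 6.

5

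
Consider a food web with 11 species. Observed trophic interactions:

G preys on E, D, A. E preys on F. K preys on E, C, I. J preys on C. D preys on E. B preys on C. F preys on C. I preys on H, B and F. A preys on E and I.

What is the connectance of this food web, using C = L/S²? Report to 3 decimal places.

The web has S = 11 species and L = 16 feeding links.
C = L / S² = 16 / 121 = 0.1322 ≈ 0.132.

C = 0.132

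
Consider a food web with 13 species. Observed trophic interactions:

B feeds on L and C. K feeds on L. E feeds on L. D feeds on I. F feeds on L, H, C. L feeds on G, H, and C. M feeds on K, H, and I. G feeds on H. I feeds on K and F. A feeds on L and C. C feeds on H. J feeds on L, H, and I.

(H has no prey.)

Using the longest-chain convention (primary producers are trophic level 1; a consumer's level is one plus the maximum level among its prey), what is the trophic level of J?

Trophic level 6

H is a producer → level 1.
C eats H → level 2.
L eats C (level 2); other prey at levels: H 1, G 2 → level 3.
F eats L (level 3); other prey at levels: H 1, C 2 → level 4.
I eats F (level 4); other prey at levels: K 4 → level 5.
J eats I (level 5); other prey at levels: H 1, L 3 → level 6.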